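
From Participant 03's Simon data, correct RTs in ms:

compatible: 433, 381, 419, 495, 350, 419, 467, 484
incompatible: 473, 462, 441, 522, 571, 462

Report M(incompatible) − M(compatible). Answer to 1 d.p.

M(compatible) = 3448/8 = 431.000
M(incompatible) = 2931/6 = 488.500
Difference = 488.500 − 431.000 = 57.500 ms

57.5 ms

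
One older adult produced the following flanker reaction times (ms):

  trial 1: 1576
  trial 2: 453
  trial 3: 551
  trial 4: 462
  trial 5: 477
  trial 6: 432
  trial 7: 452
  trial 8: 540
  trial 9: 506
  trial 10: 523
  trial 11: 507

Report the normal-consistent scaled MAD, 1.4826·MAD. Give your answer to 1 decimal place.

Sorted: 432, 452, 453, 462, 477, 506, 507, 523, 540, 551, 1576 → median = 506
|x − 506| sorted: 0, 1, 17, 29, 34, 44, 45, 53, 54, 74, 1070 → MAD = 44
Robust SD ≈ 1.4826 × 44 = 65.234

65.2 ms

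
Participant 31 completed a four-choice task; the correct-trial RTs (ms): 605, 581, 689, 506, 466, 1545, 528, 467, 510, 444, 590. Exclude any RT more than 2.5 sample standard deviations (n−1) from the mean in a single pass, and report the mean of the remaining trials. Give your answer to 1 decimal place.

538.6 ms

n = 11, ΣRT = 6931, M = 630.091
Σ(x−M)² = 973572.91; s = √(973572.91/10) = 312.021
Cutoffs: 630.091 ± 2.5·312.021 → [-150.0, 1410.1]
Outside: 1545 → excluded.
Retained (n=10): Σ = 5386, mean = 5386/10 = 538.600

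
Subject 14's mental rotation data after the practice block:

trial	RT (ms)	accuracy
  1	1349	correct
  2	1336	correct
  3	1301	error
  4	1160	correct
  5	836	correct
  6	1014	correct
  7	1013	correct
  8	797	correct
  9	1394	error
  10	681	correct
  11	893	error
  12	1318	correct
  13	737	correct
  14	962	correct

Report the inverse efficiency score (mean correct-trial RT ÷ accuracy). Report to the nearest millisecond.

Correct trials (n=11): 1349, 1336, 1160, 836, 1014, 1013, 797, 681, 1318, 737, 962
Mean correct RT = 11203/11 = 1018.4545 ms
Proportion correct = 11/14
IES = 1018.4545 / (11/14) = 1296.215 ms

1296 ms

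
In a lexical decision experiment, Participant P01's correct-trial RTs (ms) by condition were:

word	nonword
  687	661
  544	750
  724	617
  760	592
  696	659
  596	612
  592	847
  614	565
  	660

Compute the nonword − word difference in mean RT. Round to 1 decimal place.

M(word) = 5213/8 = 651.625
M(nonword) = 5963/9 = 662.556
Difference = 662.556 − 651.625 = 10.931 ms

10.9 ms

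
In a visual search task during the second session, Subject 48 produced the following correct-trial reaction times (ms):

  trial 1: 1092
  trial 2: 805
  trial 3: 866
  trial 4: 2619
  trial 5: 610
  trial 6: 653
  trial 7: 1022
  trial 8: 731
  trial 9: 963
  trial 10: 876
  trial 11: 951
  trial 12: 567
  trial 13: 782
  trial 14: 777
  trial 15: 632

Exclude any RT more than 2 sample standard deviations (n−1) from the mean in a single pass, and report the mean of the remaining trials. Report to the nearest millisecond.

n = 15, ΣRT = 13946, M = 929.733
Σ(x−M)² = 3396210.93; s = √(3396210.93/14) = 492.531
Cutoffs: 929.733 ± 2·492.531 → [-55.3, 1914.8]
Outside: 2619 → excluded.
Retained (n=14): Σ = 11327, mean = 11327/14 = 809.071

809 ms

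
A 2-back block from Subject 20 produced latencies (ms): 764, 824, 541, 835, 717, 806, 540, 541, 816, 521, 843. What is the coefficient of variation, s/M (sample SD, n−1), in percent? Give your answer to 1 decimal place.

19.6%

n = 11, Σ = 7748, M = 704.3636
Σ(x−M)² = 191120.545; s = √(191120.545/10) = 138.2464
CV = 138.2464 / 704.3636 = 0.19627 = 19.627%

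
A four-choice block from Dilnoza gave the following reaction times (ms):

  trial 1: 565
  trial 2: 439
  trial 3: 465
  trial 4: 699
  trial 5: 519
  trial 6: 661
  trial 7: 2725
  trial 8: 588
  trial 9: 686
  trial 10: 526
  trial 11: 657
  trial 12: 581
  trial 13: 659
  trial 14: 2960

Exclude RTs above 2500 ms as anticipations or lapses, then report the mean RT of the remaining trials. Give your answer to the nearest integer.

Excluded: 2725, 2960
Retained (n=12): Σ = 7045
Mean = 7045/12 = 587.0833

587 ms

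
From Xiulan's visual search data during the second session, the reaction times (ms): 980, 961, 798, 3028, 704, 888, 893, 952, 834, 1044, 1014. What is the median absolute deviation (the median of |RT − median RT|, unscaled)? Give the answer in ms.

Sorted: 704, 798, 834, 888, 893, 952, 961, 980, 1014, 1044, 3028 → median = 952
|x − 952|: 28, 9, 154, 2076, 248, 64, 59, 0, 118, 92, 62
Sorted deviations: 0, 9, 28, 59, 62, 64, 92, 118, 154, 248, 2076 → MAD = 64

64 ms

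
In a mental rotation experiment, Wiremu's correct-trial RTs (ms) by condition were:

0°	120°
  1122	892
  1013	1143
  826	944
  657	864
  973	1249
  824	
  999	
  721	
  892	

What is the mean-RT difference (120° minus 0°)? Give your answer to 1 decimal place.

M(0°) = 8027/9 = 891.889
M(120°) = 5092/5 = 1018.400
Difference = 1018.400 − 891.889 = 126.511 ms

126.5 ms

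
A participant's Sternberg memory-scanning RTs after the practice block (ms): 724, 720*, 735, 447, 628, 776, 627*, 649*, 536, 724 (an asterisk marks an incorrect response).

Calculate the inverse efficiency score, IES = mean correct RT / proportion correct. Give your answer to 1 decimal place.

Correct trials (n=7): 724, 735, 447, 628, 776, 536, 724
Mean correct RT = 4570/7 = 652.8571 ms
Proportion correct = 7/10
IES = 652.8571 / (7/10) = 932.653 ms

932.7 ms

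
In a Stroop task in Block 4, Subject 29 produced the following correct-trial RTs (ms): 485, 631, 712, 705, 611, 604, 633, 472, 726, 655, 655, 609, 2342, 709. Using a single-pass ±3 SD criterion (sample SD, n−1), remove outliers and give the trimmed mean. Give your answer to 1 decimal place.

n = 14, ΣRT = 10549, M = 753.500
Σ(x−M)² = 2793945.50; s = √(2793945.50/13) = 463.593
Cutoffs: 753.500 ± 3·463.593 → [-637.3, 2144.3]
Outside: 2342 → excluded.
Retained (n=13): Σ = 8207, mean = 8207/13 = 631.308

631.3 ms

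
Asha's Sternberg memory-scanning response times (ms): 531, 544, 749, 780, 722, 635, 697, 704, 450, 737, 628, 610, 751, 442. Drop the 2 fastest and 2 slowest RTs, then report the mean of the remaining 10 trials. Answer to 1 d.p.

655.7 ms

Sorted: 442, 450, 531, 544, 610, 628, 635, 697, 704, 722, 737, 749, 751, 780
Drop lowest 2 (442, 450) and highest 2 (751, 780)
Remaining (n=10): Σ = 6557, mean = 6557/10 = 655.700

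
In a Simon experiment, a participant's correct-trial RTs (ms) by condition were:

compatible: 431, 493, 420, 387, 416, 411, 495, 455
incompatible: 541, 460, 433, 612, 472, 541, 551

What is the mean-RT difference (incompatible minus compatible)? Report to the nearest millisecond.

77 ms

M(compatible) = 3508/8 = 438.500
M(incompatible) = 3610/7 = 515.714
Difference = 515.714 − 438.500 = 77.214 ms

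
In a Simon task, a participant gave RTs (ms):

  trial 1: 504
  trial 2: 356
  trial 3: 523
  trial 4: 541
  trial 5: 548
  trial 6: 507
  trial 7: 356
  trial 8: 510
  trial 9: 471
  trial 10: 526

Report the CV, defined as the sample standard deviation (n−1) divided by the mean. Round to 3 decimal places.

0.146

n = 10, Σ = 4842, M = 484.2000
Σ(x−M)² = 45171.600; s = √(45171.600/9) = 70.8454
CV = 70.8454 / 484.2000 = 0.14631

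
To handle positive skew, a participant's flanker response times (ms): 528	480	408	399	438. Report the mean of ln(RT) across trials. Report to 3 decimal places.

ln(RT): 6.2691, 6.1738, 6.0113, 5.9890, 6.0822
Σ ln(RT) = 30.5253
Mean = 30.5253/5 = 6.10507

6.105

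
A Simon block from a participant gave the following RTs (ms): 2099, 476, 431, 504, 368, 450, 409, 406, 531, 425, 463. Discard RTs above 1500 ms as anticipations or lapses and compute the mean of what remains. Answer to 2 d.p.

446.30 ms

Excluded: 2099
Retained (n=10): Σ = 4463
Mean = 4463/10 = 446.3000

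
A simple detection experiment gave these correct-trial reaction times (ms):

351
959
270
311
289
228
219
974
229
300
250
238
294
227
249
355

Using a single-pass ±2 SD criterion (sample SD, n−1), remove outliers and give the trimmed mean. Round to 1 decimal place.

n = 16, ΣRT = 5743, M = 358.938
Σ(x−M)² = 870842.94; s = √(870842.94/15) = 240.949
Cutoffs: 358.938 ± 2·240.949 → [-123.0, 840.8]
Outside: 959, 974 → excluded.
Retained (n=14): Σ = 3810, mean = 3810/14 = 272.143

272.1 ms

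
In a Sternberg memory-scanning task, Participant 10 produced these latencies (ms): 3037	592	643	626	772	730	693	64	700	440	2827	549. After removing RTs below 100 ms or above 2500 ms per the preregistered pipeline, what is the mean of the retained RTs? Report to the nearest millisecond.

Excluded: 64, 2827, 3037
Retained (n=9): Σ = 5745
Mean = 5745/9 = 638.3333

638 ms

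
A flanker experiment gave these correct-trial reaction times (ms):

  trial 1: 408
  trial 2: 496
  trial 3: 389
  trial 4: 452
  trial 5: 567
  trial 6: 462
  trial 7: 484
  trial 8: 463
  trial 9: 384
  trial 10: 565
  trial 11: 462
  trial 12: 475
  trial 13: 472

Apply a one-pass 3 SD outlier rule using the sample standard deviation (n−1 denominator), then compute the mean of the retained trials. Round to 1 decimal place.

467.6 ms

n = 13, ΣRT = 6079, M = 467.615
Σ(x−M)² = 37563.08; s = √(37563.08/12) = 55.949
Cutoffs: 467.615 ± 3·55.949 → [299.8, 635.5]
No RTs fall outside the cutoffs; all 13 retained. Mean = 6079/13 = 467.615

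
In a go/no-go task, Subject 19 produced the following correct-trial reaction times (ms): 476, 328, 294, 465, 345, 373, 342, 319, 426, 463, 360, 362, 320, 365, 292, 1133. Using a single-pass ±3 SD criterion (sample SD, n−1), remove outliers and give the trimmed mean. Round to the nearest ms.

n = 16, ΣRT = 6663, M = 416.438
Σ(x−M)² = 600043.94; s = √(600043.94/15) = 200.007
Cutoffs: 416.438 ± 3·200.007 → [-183.6, 1016.5]
Outside: 1133 → excluded.
Retained (n=15): Σ = 5530, mean = 5530/15 = 368.667

369 ms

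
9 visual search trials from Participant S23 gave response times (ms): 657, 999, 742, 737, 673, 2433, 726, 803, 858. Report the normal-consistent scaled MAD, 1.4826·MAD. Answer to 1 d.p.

102.3 ms

Sorted: 657, 673, 726, 737, 742, 803, 858, 999, 2433 → median = 742
|x − 742| sorted: 0, 5, 16, 61, 69, 85, 116, 257, 1691 → MAD = 69
Robust SD ≈ 1.4826 × 69 = 102.299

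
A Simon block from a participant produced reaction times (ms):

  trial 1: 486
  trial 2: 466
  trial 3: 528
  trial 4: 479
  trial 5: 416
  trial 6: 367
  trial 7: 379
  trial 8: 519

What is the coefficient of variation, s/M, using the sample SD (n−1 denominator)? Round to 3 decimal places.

n = 8, Σ = 3640, M = 455.0000
Σ(x−M)² = 26124.000; s = √(26124.000/7) = 61.0901
CV = 61.0901 / 455.0000 = 0.13426

0.134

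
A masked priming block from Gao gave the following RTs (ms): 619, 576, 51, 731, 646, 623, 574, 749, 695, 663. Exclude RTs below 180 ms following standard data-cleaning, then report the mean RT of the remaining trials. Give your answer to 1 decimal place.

652.9 ms

Excluded: 51
Retained (n=9): Σ = 5876
Mean = 5876/9 = 652.8889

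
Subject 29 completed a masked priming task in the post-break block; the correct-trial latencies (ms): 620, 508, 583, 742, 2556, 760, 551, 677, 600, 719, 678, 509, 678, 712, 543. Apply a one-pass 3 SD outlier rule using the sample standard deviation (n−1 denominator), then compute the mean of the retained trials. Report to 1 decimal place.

634.3 ms

n = 15, ΣRT = 11436, M = 762.400
Σ(x−M)² = 3543979.60; s = √(3543979.60/14) = 503.132
Cutoffs: 762.400 ± 3·503.132 → [-747.0, 2271.8]
Outside: 2556 → excluded.
Retained (n=14): Σ = 8880, mean = 8880/14 = 634.286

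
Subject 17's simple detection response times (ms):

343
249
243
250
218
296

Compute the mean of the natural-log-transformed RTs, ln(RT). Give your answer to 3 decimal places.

ln(RT): 5.8377, 5.5175, 5.4931, 5.5215, 5.3845, 5.6904
Σ ln(RT) = 33.4446
Mean = 33.4446/6 = 5.57409

5.574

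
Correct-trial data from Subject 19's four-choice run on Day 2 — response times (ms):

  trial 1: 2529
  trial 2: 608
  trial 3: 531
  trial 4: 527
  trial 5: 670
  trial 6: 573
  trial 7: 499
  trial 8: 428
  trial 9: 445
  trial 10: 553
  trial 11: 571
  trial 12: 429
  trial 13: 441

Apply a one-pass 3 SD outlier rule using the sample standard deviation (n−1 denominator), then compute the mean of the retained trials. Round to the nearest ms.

523 ms

n = 13, ΣRT = 8804, M = 677.231
Σ(x−M)² = 3780666.31; s = √(3780666.31/12) = 561.298
Cutoffs: 677.231 ± 3·561.298 → [-1006.7, 2361.1]
Outside: 2529 → excluded.
Retained (n=12): Σ = 6275, mean = 6275/12 = 522.917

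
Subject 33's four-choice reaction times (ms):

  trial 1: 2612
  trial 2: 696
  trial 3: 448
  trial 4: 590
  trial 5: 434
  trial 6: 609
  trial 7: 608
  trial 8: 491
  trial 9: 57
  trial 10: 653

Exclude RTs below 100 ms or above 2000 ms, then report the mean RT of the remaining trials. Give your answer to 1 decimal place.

566.1 ms

Excluded: 57, 2612
Retained (n=8): Σ = 4529
Mean = 4529/8 = 566.1250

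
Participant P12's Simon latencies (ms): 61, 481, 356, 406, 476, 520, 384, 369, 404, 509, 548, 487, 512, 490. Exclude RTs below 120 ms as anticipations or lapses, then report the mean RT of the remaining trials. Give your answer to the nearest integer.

457 ms

Excluded: 61
Retained (n=13): Σ = 5942
Mean = 5942/13 = 457.0769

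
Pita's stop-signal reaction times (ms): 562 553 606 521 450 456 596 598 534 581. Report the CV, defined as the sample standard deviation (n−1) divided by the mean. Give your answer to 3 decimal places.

0.103

n = 10, Σ = 5457, M = 545.7000
Σ(x−M)² = 28418.100; s = √(28418.100/9) = 56.1922
CV = 56.1922 / 545.7000 = 0.10297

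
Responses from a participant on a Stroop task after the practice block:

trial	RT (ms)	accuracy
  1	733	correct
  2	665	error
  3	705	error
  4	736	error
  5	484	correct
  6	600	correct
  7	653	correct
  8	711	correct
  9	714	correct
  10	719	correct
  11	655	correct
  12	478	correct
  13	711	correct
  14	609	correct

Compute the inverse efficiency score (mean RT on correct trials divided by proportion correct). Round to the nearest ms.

818 ms

Correct trials (n=11): 733, 484, 600, 653, 711, 714, 719, 655, 478, 711, 609
Mean correct RT = 7067/11 = 642.4545 ms
Proportion correct = 11/14
IES = 642.4545 / (11/14) = 817.669 ms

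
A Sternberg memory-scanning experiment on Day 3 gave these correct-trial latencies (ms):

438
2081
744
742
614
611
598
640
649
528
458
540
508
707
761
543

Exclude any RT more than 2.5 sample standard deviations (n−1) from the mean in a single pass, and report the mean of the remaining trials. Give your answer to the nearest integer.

605 ms

n = 16, ΣRT = 11162, M = 697.625
Σ(x−M)² = 2190367.75; s = √(2190367.75/15) = 382.132
Cutoffs: 697.625 ± 2.5·382.132 → [-257.7, 1653.0]
Outside: 2081 → excluded.
Retained (n=15): Σ = 9081, mean = 9081/15 = 605.400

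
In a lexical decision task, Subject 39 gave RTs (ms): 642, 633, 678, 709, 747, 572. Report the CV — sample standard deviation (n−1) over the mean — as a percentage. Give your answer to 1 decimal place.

9.3%

n = 6, Σ = 3981, M = 663.5000
Σ(x−M)² = 19017.500; s = √(19017.500/5) = 61.6725
CV = 61.6725 / 663.5000 = 0.09295 = 9.295%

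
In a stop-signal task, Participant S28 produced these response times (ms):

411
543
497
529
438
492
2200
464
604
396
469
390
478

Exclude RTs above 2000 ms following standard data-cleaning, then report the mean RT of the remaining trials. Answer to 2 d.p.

475.92 ms

Excluded: 2200
Retained (n=12): Σ = 5711
Mean = 5711/12 = 475.9167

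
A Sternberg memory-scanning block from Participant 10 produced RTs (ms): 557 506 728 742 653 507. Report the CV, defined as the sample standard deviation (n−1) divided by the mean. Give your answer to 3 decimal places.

n = 6, Σ = 3693, M = 615.5000
Σ(x−M)² = 57249.500; s = √(57249.500/5) = 107.0042
CV = 107.0042 / 615.5000 = 0.17385

0.174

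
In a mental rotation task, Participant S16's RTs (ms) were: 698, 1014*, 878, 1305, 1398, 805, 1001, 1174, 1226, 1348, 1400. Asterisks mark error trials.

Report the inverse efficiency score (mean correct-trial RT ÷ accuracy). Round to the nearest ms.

1236 ms

Correct trials (n=10): 698, 878, 1305, 1398, 805, 1001, 1174, 1226, 1348, 1400
Mean correct RT = 11233/10 = 1123.3000 ms
Proportion correct = 10/11
IES = 1123.3000 / (10/11) = 1235.630 ms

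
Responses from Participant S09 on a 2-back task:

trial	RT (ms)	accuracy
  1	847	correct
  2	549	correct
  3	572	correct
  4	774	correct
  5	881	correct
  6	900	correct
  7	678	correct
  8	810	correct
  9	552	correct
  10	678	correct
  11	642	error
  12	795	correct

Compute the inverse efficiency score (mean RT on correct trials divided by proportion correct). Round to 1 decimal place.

Correct trials (n=11): 847, 549, 572, 774, 881, 900, 678, 810, 552, 678, 795
Mean correct RT = 8036/11 = 730.5455 ms
Proportion correct = 11/12
IES = 730.5455 / (11/12) = 796.959 ms

797.0 ms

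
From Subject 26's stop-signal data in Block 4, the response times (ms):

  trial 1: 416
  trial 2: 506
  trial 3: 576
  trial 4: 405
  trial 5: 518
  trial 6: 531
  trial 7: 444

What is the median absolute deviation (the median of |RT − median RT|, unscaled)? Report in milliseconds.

Sorted: 405, 416, 444, 506, 518, 531, 576 → median = 506
|x − 506|: 90, 0, 70, 101, 12, 25, 62
Sorted deviations: 0, 12, 25, 62, 70, 90, 101 → MAD = 62

62 ms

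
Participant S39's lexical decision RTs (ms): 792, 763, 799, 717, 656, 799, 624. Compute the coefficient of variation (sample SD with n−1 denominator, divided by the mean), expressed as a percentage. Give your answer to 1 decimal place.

n = 7, Σ = 5150, M = 735.7143
Σ(x−M)² = 31107.429; s = √(31107.429/6) = 72.0040
CV = 72.0040 / 735.7143 = 0.09787 = 9.787%

9.8%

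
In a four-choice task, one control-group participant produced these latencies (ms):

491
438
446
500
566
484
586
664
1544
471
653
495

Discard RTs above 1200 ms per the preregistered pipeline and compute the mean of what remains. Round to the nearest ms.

527 ms

Excluded: 1544
Retained (n=11): Σ = 5794
Mean = 5794/11 = 526.7273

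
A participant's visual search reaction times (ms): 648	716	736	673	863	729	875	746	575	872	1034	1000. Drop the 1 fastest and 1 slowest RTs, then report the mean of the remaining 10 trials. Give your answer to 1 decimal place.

785.8 ms

Sorted: 575, 648, 673, 716, 729, 736, 746, 863, 872, 875, 1000, 1034
Drop lowest 1 (575) and highest 1 (1034)
Remaining (n=10): Σ = 7858, mean = 7858/10 = 785.800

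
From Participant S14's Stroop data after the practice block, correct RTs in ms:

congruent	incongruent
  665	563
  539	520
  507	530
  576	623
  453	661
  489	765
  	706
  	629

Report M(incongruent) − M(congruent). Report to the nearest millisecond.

M(congruent) = 3229/6 = 538.167
M(incongruent) = 4997/8 = 624.625
Difference = 624.625 − 538.167 = 86.458 ms

86 ms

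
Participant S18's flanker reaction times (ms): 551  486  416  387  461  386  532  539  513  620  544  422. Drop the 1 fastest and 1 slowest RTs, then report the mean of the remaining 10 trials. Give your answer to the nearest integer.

Sorted: 386, 387, 416, 422, 461, 486, 513, 532, 539, 544, 551, 620
Drop lowest 1 (386) and highest 1 (620)
Remaining (n=10): Σ = 4851, mean = 4851/10 = 485.100

485 ms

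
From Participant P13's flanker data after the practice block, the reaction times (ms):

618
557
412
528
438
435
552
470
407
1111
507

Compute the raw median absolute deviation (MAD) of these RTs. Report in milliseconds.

69 ms

Sorted: 407, 412, 435, 438, 470, 507, 528, 552, 557, 618, 1111 → median = 507
|x − 507|: 111, 50, 95, 21, 69, 72, 45, 37, 100, 604, 0
Sorted deviations: 0, 21, 37, 45, 50, 69, 72, 95, 100, 111, 604 → MAD = 69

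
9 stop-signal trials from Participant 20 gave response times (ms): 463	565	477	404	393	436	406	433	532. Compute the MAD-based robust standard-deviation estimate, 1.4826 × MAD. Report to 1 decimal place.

Sorted: 393, 404, 406, 433, 436, 463, 477, 532, 565 → median = 436
|x − 436| sorted: 0, 3, 27, 30, 32, 41, 43, 96, 129 → MAD = 32
Robust SD ≈ 1.4826 × 32 = 47.443

47.4 ms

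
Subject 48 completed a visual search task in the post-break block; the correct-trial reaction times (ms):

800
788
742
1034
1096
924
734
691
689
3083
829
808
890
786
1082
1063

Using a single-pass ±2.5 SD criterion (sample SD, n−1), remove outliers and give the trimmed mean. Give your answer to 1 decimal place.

n = 16, ΣRT = 16039, M = 1002.438
Σ(x−M)² = 4904101.94; s = √(4904101.94/15) = 571.787
Cutoffs: 1002.438 ± 2.5·571.787 → [-427.0, 2431.9]
Outside: 3083 → excluded.
Retained (n=15): Σ = 12956, mean = 12956/15 = 863.733

863.7 ms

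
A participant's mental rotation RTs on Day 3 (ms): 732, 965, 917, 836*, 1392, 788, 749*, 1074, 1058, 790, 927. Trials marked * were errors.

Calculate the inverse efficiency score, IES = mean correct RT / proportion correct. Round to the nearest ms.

Correct trials (n=9): 732, 965, 917, 1392, 788, 1074, 1058, 790, 927
Mean correct RT = 8643/9 = 960.3333 ms
Proportion correct = 9/11
IES = 960.3333 / (9/11) = 1173.741 ms

1174 ms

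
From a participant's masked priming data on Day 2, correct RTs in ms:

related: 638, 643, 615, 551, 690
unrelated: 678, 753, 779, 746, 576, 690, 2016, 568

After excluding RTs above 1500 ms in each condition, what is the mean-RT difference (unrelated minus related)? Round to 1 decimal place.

unrelated: exclude 2016
M(related) = 3137/5 = 627.400
M(unrelated) = 4790/7 = 684.286
Difference = 684.286 − 627.400 = 56.886 ms

56.9 ms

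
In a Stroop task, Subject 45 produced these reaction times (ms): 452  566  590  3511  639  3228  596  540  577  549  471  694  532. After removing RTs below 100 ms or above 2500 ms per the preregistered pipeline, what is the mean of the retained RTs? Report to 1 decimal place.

564.2 ms

Excluded: 3228, 3511
Retained (n=11): Σ = 6206
Mean = 6206/11 = 564.1818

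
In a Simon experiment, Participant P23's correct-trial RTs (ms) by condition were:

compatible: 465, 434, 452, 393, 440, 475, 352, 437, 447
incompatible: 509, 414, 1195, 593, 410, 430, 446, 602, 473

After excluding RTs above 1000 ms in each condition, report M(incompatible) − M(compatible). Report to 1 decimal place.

51.8 ms

incompatible: exclude 1195
M(compatible) = 3895/9 = 432.778
M(incompatible) = 3877/8 = 484.625
Difference = 484.625 − 432.778 = 51.847 ms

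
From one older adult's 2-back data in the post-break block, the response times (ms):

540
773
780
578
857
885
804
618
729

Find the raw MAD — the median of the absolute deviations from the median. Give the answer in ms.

84 ms

Sorted: 540, 578, 618, 729, 773, 780, 804, 857, 885 → median = 773
|x − 773|: 233, 0, 7, 195, 84, 112, 31, 155, 44
Sorted deviations: 0, 7, 31, 44, 84, 112, 155, 195, 233 → MAD = 84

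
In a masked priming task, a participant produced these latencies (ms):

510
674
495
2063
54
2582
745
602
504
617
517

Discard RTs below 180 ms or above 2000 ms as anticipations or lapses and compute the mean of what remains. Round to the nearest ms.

Excluded: 54, 2063, 2582
Retained (n=8): Σ = 4664
Mean = 4664/8 = 583.0000

583 ms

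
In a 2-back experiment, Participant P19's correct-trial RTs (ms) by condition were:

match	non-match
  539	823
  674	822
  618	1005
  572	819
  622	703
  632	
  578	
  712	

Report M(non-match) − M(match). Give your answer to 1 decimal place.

M(match) = 4947/8 = 618.375
M(non-match) = 4172/5 = 834.400
Difference = 834.400 − 618.375 = 216.025 ms

216.0 ms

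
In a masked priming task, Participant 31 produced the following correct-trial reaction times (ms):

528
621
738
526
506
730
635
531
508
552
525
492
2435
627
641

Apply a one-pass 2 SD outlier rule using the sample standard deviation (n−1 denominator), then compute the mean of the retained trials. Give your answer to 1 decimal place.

n = 15, ΣRT = 10595, M = 706.333
Σ(x−M)² = 3289957.33; s = √(3289957.33/14) = 484.765
Cutoffs: 706.333 ± 2·484.765 → [-263.2, 1675.9]
Outside: 2435 → excluded.
Retained (n=14): Σ = 8160, mean = 8160/14 = 582.857

582.9 ms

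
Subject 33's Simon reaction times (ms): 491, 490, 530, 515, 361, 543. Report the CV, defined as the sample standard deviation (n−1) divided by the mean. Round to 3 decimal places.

0.135

n = 6, Σ = 2930, M = 488.3333
Σ(x−M)² = 21659.333; s = √(21659.333/5) = 65.8169
CV = 65.8169 / 488.3333 = 0.13478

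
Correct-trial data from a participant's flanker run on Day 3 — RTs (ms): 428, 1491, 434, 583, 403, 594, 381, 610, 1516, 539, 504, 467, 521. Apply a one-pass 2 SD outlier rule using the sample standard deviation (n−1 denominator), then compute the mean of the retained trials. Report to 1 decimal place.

496.7 ms

n = 13, ΣRT = 8471, M = 651.615
Σ(x−M)² = 1779505.08; s = √(1779505.08/12) = 385.087
Cutoffs: 651.615 ± 2·385.087 → [-118.6, 1421.8]
Outside: 1491, 1516 → excluded.
Retained (n=11): Σ = 5464, mean = 5464/11 = 496.727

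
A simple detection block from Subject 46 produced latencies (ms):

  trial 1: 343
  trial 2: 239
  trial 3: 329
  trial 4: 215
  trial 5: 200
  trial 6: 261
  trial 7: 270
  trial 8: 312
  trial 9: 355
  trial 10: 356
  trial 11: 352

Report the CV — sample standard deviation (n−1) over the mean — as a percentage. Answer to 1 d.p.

20.0%

n = 11, Σ = 3232, M = 293.8182
Σ(x−M)² = 34645.636; s = √(34645.636/10) = 58.8605
CV = 58.8605 / 293.8182 = 0.20033 = 20.033%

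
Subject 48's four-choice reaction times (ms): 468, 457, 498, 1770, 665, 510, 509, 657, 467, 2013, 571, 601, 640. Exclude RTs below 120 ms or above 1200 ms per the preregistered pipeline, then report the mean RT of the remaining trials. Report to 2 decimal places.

549.36 ms

Excluded: 1770, 2013
Retained (n=11): Σ = 6043
Mean = 6043/11 = 549.3636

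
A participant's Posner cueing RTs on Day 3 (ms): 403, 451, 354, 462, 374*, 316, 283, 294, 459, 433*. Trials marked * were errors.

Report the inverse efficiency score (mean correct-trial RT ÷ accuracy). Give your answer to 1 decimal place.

472.2 ms

Correct trials (n=8): 403, 451, 354, 462, 316, 283, 294, 459
Mean correct RT = 3022/8 = 377.7500 ms
Proportion correct = 8/10
IES = 377.7500 / (8/10) = 472.188 ms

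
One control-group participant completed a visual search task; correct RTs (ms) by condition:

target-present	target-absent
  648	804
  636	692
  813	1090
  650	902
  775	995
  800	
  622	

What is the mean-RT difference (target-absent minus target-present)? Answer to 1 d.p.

M(target-present) = 4944/7 = 706.286
M(target-absent) = 4483/5 = 896.600
Difference = 896.600 − 706.286 = 190.314 ms

190.3 ms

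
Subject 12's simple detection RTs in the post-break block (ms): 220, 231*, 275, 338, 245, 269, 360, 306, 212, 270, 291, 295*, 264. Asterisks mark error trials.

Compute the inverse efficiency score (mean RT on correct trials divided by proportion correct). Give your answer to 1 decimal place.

327.7 ms

Correct trials (n=11): 220, 275, 338, 245, 269, 360, 306, 212, 270, 291, 264
Mean correct RT = 3050/11 = 277.2727 ms
Proportion correct = 11/13
IES = 277.2727 / (11/13) = 327.686 ms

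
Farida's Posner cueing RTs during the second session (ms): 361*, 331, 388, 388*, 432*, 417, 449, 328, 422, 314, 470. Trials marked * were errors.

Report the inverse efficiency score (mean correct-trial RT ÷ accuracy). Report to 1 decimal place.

Correct trials (n=8): 331, 388, 417, 449, 328, 422, 314, 470
Mean correct RT = 3119/8 = 389.8750 ms
Proportion correct = 8/11
IES = 389.8750 / (8/11) = 536.078 ms

536.1 ms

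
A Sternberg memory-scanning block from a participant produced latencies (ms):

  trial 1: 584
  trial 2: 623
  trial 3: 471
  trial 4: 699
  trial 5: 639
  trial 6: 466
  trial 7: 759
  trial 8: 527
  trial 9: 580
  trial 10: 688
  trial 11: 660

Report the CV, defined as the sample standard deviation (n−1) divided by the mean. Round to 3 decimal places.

n = 11, Σ = 6696, M = 608.7273
Σ(x−M)² = 88220.182; s = √(88220.182/10) = 93.9256
CV = 93.9256 / 608.7273 = 0.15430

0.154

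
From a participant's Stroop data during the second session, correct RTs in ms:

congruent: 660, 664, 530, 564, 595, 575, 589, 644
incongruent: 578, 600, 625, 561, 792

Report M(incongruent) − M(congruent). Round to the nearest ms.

M(congruent) = 4821/8 = 602.625
M(incongruent) = 3156/5 = 631.200
Difference = 631.200 − 602.625 = 28.575 ms

29 ms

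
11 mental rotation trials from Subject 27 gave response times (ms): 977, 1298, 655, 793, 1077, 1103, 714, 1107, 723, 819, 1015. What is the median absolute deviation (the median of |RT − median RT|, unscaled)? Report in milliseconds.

158 ms

Sorted: 655, 714, 723, 793, 819, 977, 1015, 1077, 1103, 1107, 1298 → median = 977
|x − 977|: 0, 321, 322, 184, 100, 126, 263, 130, 254, 158, 38
Sorted deviations: 0, 38, 100, 126, 130, 158, 184, 254, 263, 321, 322 → MAD = 158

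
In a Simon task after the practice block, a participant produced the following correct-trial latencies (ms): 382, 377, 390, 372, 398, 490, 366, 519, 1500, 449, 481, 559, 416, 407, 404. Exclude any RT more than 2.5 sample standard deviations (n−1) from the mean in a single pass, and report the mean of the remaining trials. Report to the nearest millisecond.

429 ms

n = 15, ΣRT = 7510, M = 500.667
Σ(x−M)² = 1117715.33; s = √(1117715.33/14) = 282.554
Cutoffs: 500.667 ± 2.5·282.554 → [-205.7, 1207.1]
Outside: 1500 → excluded.
Retained (n=14): Σ = 6010, mean = 6010/14 = 429.286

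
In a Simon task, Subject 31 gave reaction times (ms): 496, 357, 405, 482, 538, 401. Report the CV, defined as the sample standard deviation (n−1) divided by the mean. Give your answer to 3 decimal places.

n = 6, Σ = 2679, M = 446.5000
Σ(x−M)² = 23885.500; s = √(23885.500/5) = 69.1166
CV = 69.1166 / 446.5000 = 0.15480

0.155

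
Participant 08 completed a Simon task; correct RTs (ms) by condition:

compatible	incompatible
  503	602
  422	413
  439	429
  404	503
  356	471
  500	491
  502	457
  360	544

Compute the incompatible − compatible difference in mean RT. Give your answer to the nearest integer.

M(compatible) = 3486/8 = 435.750
M(incompatible) = 3910/8 = 488.750
Difference = 488.750 − 435.750 = 53.000 ms

53 ms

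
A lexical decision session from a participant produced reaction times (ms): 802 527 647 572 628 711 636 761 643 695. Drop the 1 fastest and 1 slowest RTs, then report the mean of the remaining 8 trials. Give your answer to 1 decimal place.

661.6 ms

Sorted: 527, 572, 628, 636, 643, 647, 695, 711, 761, 802
Drop lowest 1 (527) and highest 1 (802)
Remaining (n=8): Σ = 5293, mean = 5293/8 = 661.625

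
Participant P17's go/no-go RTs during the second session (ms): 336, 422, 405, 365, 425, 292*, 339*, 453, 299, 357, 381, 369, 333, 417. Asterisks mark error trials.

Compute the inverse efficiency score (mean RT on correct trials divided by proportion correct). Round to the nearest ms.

444 ms

Correct trials (n=12): 336, 422, 405, 365, 425, 453, 299, 357, 381, 369, 333, 417
Mean correct RT = 4562/12 = 380.1667 ms
Proportion correct = 12/14
IES = 380.1667 / (12/14) = 443.528 ms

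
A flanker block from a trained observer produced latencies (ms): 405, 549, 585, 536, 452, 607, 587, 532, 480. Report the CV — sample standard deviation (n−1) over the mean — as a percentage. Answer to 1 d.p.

n = 9, Σ = 4733, M = 525.8889
Σ(x−M)² = 36660.889; s = √(36660.889/8) = 67.6950
CV = 67.6950 / 525.8889 = 0.12872 = 12.872%

12.9%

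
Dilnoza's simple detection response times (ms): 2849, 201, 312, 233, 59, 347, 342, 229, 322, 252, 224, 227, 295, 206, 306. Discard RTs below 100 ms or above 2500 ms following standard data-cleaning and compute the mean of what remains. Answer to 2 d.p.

Excluded: 59, 2849
Retained (n=13): Σ = 3496
Mean = 3496/13 = 268.9231

268.92 ms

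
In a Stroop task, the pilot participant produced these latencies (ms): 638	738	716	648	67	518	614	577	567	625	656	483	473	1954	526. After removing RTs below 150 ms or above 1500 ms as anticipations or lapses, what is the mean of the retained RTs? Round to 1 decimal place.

Excluded: 67, 1954
Retained (n=13): Σ = 7779
Mean = 7779/13 = 598.3846

598.4 ms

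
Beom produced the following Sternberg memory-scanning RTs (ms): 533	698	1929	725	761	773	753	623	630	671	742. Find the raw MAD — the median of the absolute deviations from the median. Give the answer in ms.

Sorted: 533, 623, 630, 671, 698, 725, 742, 753, 761, 773, 1929 → median = 725
|x − 725|: 192, 27, 1204, 0, 36, 48, 28, 102, 95, 54, 17
Sorted deviations: 0, 17, 27, 28, 36, 48, 54, 95, 102, 192, 1204 → MAD = 48

48 ms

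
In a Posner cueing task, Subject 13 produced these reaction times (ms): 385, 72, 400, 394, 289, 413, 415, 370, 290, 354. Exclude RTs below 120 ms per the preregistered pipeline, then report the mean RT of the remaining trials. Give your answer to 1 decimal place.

367.8 ms

Excluded: 72
Retained (n=9): Σ = 3310
Mean = 3310/9 = 367.7778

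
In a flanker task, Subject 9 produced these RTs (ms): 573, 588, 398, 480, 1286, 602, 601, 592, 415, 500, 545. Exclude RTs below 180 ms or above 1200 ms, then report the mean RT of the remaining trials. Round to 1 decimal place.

529.4 ms

Excluded: 1286
Retained (n=10): Σ = 5294
Mean = 5294/10 = 529.4000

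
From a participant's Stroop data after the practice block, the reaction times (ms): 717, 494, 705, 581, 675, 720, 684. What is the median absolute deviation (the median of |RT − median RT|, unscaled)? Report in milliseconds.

Sorted: 494, 581, 675, 684, 705, 717, 720 → median = 684
|x − 684|: 33, 190, 21, 103, 9, 36, 0
Sorted deviations: 0, 9, 21, 33, 36, 103, 190 → MAD = 33

33 ms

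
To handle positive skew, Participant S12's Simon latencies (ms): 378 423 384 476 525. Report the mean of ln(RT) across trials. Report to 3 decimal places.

6.072

ln(RT): 5.9349, 6.0474, 5.9506, 6.1654, 6.2634
Σ ln(RT) = 30.3617
Mean = 30.3617/5 = 6.07235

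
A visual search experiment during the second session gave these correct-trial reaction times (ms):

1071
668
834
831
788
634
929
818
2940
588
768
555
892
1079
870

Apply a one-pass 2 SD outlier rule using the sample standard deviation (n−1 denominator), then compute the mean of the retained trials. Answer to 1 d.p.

808.9 ms

n = 15, ΣRT = 14265, M = 951.000
Σ(x−M)² = 4572430.00; s = √(4572430.00/14) = 571.491
Cutoffs: 951.000 ± 2·571.491 → [-192.0, 2094.0]
Outside: 2940 → excluded.
Retained (n=14): Σ = 11325, mean = 11325/14 = 808.929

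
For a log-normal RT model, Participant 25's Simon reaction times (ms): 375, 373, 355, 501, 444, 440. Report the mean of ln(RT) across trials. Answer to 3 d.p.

6.020

ln(RT): 5.9269, 5.9216, 5.8721, 6.2166, 6.0958, 6.0868
Σ ln(RT) = 36.1198
Mean = 36.1198/6 = 6.01997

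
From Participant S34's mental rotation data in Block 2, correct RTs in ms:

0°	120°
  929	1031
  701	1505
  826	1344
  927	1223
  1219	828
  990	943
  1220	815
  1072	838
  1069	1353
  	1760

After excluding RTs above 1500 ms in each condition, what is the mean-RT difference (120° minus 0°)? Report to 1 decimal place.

52.1 ms

120°: exclude 1505, 1760
M(0°) = 8953/9 = 994.778
M(120°) = 8375/8 = 1046.875
Difference = 1046.875 − 994.778 = 52.097 ms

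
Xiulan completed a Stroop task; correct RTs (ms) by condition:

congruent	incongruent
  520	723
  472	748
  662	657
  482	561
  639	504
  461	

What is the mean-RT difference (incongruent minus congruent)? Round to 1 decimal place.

99.3 ms

M(congruent) = 3236/6 = 539.333
M(incongruent) = 3193/5 = 638.600
Difference = 638.600 − 539.333 = 99.267 ms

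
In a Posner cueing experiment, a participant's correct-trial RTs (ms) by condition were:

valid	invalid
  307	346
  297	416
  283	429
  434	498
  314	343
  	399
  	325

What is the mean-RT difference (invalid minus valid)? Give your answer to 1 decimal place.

66.7 ms

M(valid) = 1635/5 = 327.000
M(invalid) = 2756/7 = 393.714
Difference = 393.714 − 327.000 = 66.714 ms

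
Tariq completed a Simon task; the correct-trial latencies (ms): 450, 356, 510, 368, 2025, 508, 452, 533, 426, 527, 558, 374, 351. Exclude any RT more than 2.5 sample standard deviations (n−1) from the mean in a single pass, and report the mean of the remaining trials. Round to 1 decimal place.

451.1 ms

n = 13, ΣRT = 7438, M = 572.154
Σ(x−M)² = 2349807.69; s = √(2349807.69/12) = 442.512
Cutoffs: 572.154 ± 2.5·442.512 → [-534.1, 1678.4]
Outside: 2025 → excluded.
Retained (n=12): Σ = 5413, mean = 5413/12 = 451.083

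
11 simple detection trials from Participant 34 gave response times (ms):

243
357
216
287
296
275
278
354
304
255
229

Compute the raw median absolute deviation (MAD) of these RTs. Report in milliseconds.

26 ms

Sorted: 216, 229, 243, 255, 275, 278, 287, 296, 304, 354, 357 → median = 278
|x − 278|: 35, 79, 62, 9, 18, 3, 0, 76, 26, 23, 49
Sorted deviations: 0, 3, 9, 18, 23, 26, 35, 49, 62, 76, 79 → MAD = 26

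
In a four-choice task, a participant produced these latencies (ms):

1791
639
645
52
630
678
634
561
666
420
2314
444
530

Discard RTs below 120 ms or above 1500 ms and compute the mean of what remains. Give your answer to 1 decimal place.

584.7 ms

Excluded: 52, 1791, 2314
Retained (n=10): Σ = 5847
Mean = 5847/10 = 584.7000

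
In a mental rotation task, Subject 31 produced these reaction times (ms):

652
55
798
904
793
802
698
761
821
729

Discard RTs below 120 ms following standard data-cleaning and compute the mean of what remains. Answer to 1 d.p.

773.1 ms

Excluded: 55
Retained (n=9): Σ = 6958
Mean = 6958/9 = 773.1111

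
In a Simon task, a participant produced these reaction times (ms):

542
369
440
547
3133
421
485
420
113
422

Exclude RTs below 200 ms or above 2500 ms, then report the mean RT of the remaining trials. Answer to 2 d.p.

455.75 ms

Excluded: 113, 3133
Retained (n=8): Σ = 3646
Mean = 3646/8 = 455.7500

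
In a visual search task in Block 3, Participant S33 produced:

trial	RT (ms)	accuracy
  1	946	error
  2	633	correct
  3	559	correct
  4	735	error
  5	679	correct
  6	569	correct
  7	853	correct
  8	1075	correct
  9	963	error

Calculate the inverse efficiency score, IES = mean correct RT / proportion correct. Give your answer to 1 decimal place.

1092.0 ms

Correct trials (n=6): 633, 559, 679, 569, 853, 1075
Mean correct RT = 4368/6 = 728.0000 ms
Proportion correct = 6/9
IES = 728.0000 / (6/9) = 1092.000 ms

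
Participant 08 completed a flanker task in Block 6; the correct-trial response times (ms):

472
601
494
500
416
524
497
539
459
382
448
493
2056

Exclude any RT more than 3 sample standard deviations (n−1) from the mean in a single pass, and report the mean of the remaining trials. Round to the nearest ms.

n = 13, ΣRT = 7881, M = 606.231
Σ(x−M)² = 2312972.31; s = √(2312972.31/12) = 439.030
Cutoffs: 606.231 ± 3·439.030 → [-710.9, 1923.3]
Outside: 2056 → excluded.
Retained (n=12): Σ = 5825, mean = 5825/12 = 485.417

485 ms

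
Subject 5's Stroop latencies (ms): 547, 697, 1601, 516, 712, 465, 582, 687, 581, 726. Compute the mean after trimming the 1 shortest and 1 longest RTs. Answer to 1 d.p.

631.0 ms

Sorted: 465, 516, 547, 581, 582, 687, 697, 712, 726, 1601
Drop lowest 1 (465) and highest 1 (1601)
Remaining (n=8): Σ = 5048, mean = 5048/8 = 631.000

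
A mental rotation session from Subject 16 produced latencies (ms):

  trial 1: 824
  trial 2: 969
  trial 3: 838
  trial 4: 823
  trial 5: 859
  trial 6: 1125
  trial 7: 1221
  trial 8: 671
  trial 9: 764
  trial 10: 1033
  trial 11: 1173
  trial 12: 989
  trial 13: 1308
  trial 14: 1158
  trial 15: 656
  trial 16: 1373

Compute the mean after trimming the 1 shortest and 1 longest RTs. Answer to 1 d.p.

Sorted: 656, 671, 764, 823, 824, 838, 859, 969, 989, 1033, 1125, 1158, 1173, 1221, 1308, 1373
Drop lowest 1 (656) and highest 1 (1373)
Remaining (n=14): Σ = 13755, mean = 13755/14 = 982.500

982.5 ms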